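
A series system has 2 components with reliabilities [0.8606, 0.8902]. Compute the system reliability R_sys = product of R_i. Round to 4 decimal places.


Components: [0.8606, 0.8902]
After component 1 (R=0.8606): product = 0.8606
After component 2 (R=0.8902): product = 0.7661
R_sys = 0.7661

0.7661


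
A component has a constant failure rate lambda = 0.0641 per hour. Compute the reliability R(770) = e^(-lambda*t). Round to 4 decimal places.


lambda = 0.0641
t = 770
lambda * t = 49.357
R(t) = e^(-49.357)
R(t) = 0.0

0.0


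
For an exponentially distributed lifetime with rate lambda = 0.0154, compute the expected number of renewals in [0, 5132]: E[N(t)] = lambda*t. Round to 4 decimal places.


lambda = 0.0154
t = 5132
E[N(t)] = lambda * t
E[N(t)] = 0.0154 * 5132
E[N(t)] = 79.0328

79.0328


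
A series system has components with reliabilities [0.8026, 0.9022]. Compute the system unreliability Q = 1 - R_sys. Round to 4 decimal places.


Components: [0.8026, 0.9022]
After component 1: product = 0.8026
After component 2: product = 0.7241
R_sys = 0.7241
Q = 1 - 0.7241 = 0.2759

0.2759


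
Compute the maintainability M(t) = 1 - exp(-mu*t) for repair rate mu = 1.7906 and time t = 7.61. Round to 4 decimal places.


mu = 1.7906, t = 7.61
mu * t = 1.7906 * 7.61 = 13.6265
exp(-13.6265) = 0.0
M(t) = 1 - 0.0
M(t) = 1.0

1.0


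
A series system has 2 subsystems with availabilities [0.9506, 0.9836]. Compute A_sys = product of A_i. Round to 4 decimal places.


Subsystems: [0.9506, 0.9836]
After subsystem 1 (A=0.9506): product = 0.9506
After subsystem 2 (A=0.9836): product = 0.935
A_sys = 0.935

0.935


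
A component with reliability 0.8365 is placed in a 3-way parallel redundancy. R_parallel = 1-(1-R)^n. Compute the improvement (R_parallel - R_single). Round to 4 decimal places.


R_single = 0.8365, n = 3
1 - R_single = 0.1635
(1 - R_single)^n = 0.1635^3 = 0.0044
R_parallel = 1 - 0.0044 = 0.9956
Improvement = 0.9956 - 0.8365
Improvement = 0.1591

0.1591


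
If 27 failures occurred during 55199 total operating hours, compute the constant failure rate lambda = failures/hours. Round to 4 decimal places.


failures = 27
total_hours = 55199
lambda = 27 / 55199
lambda = 0.0005

0.0005


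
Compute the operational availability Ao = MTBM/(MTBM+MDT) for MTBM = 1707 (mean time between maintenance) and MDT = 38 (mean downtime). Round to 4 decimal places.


MTBM = 1707
MDT = 38
MTBM + MDT = 1745
Ao = 1707 / 1745
Ao = 0.9782

0.9782


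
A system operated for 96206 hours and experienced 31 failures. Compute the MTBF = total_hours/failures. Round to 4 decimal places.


total_hours = 96206
failures = 31
MTBF = 96206 / 31
MTBF = 3103.4194

3103.4194


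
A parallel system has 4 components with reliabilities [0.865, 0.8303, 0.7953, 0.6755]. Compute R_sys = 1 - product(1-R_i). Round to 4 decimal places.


Components: [0.865, 0.8303, 0.7953, 0.6755]
(1 - 0.865) = 0.135, running product = 0.135
(1 - 0.8303) = 0.1697, running product = 0.0229
(1 - 0.7953) = 0.2047, running product = 0.0047
(1 - 0.6755) = 0.3245, running product = 0.0015
Product of (1-R_i) = 0.0015
R_sys = 1 - 0.0015 = 0.9985

0.9985


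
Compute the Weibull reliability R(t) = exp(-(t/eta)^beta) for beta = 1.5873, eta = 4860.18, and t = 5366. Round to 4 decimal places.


beta = 1.5873, eta = 4860.18, t = 5366
t/eta = 5366 / 4860.18 = 1.1041
(t/eta)^beta = 1.1041^1.5873 = 1.1702
R(t) = exp(-1.1702)
R(t) = 0.3103

0.3103


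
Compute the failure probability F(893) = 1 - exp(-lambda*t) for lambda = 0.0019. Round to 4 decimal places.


lambda = 0.0019, t = 893
lambda * t = 1.6967
exp(-1.6967) = 0.1833
F(t) = 1 - 0.1833
F(t) = 0.8167

0.8167


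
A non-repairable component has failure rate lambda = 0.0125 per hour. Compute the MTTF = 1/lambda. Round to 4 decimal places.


lambda = 0.0125
MTTF = 1 / 0.0125
MTTF = 80.0

80.0


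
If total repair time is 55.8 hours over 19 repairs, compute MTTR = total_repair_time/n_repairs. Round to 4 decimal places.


total_repair_time = 55.8
n_repairs = 19
MTTR = 55.8 / 19
MTTR = 2.9368

2.9368


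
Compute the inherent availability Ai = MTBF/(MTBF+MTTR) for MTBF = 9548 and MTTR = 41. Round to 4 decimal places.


MTBF = 9548
MTTR = 41
MTBF + MTTR = 9589
Ai = 9548 / 9589
Ai = 0.9957

0.9957


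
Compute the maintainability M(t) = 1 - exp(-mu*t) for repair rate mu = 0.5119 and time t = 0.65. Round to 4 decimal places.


mu = 0.5119, t = 0.65
mu * t = 0.5119 * 0.65 = 0.3327
exp(-0.3327) = 0.717
M(t) = 1 - 0.717
M(t) = 0.283

0.283


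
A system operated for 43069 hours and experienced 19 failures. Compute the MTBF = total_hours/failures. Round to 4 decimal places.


total_hours = 43069
failures = 19
MTBF = 43069 / 19
MTBF = 2266.7895

2266.7895


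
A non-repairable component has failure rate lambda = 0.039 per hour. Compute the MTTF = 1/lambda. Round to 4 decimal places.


lambda = 0.039
MTTF = 1 / 0.039
MTTF = 25.641

25.641


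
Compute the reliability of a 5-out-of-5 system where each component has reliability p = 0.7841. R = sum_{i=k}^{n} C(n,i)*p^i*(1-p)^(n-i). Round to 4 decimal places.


k = 5, n = 5, p = 0.7841
i=5: C(5,5)=1 * 0.7841^5 * 0.2159^0 = 0.2964
R = sum of terms = 0.2964

0.2964


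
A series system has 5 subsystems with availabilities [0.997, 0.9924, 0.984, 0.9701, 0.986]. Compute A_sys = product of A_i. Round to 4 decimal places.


Subsystems: [0.997, 0.9924, 0.984, 0.9701, 0.986]
After subsystem 1 (A=0.997): product = 0.997
After subsystem 2 (A=0.9924): product = 0.9894
After subsystem 3 (A=0.984): product = 0.9736
After subsystem 4 (A=0.9701): product = 0.9445
After subsystem 5 (A=0.986): product = 0.9313
A_sys = 0.9313

0.9313


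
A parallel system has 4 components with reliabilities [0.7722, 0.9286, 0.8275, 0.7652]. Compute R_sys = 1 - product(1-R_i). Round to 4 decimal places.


Components: [0.7722, 0.9286, 0.8275, 0.7652]
(1 - 0.7722) = 0.2278, running product = 0.2278
(1 - 0.9286) = 0.0714, running product = 0.0163
(1 - 0.8275) = 0.1725, running product = 0.0028
(1 - 0.7652) = 0.2348, running product = 0.0007
Product of (1-R_i) = 0.0007
R_sys = 1 - 0.0007 = 0.9993

0.9993


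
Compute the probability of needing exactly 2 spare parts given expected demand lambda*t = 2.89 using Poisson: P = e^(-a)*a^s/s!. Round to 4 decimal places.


a = 2.89, s = 2
e^(-a) = e^(-2.89) = 0.0556
a^s = 2.89^2 = 8.3521
s! = 2
P = 0.0556 * 8.3521 / 2
P = 0.2321

0.2321


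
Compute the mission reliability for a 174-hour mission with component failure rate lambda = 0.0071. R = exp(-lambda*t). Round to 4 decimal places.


lambda = 0.0071
mission_time = 174
lambda * t = 0.0071 * 174 = 1.2354
R = exp(-1.2354)
R = 0.2907

0.2907


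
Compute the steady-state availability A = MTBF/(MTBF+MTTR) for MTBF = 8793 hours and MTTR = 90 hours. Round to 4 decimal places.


MTBF = 8793
MTTR = 90
MTBF + MTTR = 8883
A = 8793 / 8883
A = 0.9899

0.9899


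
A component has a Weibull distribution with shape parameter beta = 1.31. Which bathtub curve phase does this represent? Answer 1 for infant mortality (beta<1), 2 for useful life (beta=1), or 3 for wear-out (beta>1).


beta = 1.31
Compare beta to 1:
beta < 1 => infant mortality (phase 1)
beta = 1 => useful life (phase 2)
beta > 1 => wear-out (phase 3)
Since beta = 1.31, this is wear-out (increasing failure rate)
Phase = 3

3


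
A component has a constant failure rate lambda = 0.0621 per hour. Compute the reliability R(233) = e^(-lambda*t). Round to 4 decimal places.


lambda = 0.0621
t = 233
lambda * t = 14.4693
R(t) = e^(-14.4693)
R(t) = 0.0

0.0


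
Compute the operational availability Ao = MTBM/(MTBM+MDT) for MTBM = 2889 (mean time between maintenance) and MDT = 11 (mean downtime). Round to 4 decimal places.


MTBM = 2889
MDT = 11
MTBM + MDT = 2900
Ao = 2889 / 2900
Ao = 0.9962

0.9962


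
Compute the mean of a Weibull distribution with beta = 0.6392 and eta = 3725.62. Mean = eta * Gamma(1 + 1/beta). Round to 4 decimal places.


beta = 0.6392, eta = 3725.62
1/beta = 1.5645
1 + 1/beta = 2.5645
Gamma(2.5645) = 1.3924
Mean = 3725.62 * 1.3924
Mean = 5187.4733

5187.4733


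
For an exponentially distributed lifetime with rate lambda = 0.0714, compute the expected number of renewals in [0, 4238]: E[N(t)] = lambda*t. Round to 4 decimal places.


lambda = 0.0714
t = 4238
E[N(t)] = lambda * t
E[N(t)] = 0.0714 * 4238
E[N(t)] = 302.5932

302.5932


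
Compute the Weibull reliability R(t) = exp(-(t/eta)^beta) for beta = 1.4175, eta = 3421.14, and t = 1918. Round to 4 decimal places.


beta = 1.4175, eta = 3421.14, t = 1918
t/eta = 1918 / 3421.14 = 0.5606
(t/eta)^beta = 0.5606^1.4175 = 0.4403
R(t) = exp(-0.4403)
R(t) = 0.6438

0.6438


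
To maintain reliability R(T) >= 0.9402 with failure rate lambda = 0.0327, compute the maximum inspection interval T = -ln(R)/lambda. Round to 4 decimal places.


R_target = 0.9402
lambda = 0.0327
-ln(0.9402) = 0.0617
T = 0.0617 / 0.0327
T = 1.8857

1.8857


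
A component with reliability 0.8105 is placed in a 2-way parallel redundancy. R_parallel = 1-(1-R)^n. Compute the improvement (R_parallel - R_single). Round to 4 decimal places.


R_single = 0.8105, n = 2
1 - R_single = 0.1895
(1 - R_single)^n = 0.1895^2 = 0.0359
R_parallel = 1 - 0.0359 = 0.9641
Improvement = 0.9641 - 0.8105
Improvement = 0.1536

0.1536


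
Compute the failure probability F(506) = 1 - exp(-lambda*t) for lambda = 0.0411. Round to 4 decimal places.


lambda = 0.0411, t = 506
lambda * t = 20.7966
exp(-20.7966) = 0.0
F(t) = 1 - 0.0
F(t) = 1.0

1.0


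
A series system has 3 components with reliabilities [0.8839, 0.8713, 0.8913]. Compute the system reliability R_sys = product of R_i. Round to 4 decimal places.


Components: [0.8839, 0.8713, 0.8913]
After component 1 (R=0.8839): product = 0.8839
After component 2 (R=0.8713): product = 0.7701
After component 3 (R=0.8913): product = 0.6864
R_sys = 0.6864

0.6864


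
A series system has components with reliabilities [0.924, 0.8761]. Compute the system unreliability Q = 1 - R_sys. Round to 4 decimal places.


Components: [0.924, 0.8761]
After component 1: product = 0.924
After component 2: product = 0.8095
R_sys = 0.8095
Q = 1 - 0.8095 = 0.1905

0.1905


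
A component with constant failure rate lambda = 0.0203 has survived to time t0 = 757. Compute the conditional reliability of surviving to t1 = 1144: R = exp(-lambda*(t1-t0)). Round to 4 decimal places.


lambda = 0.0203
t0 = 757, t1 = 1144
t1 - t0 = 387
lambda * (t1-t0) = 0.0203 * 387 = 7.8561
R = exp(-7.8561)
R = 0.0004

0.0004


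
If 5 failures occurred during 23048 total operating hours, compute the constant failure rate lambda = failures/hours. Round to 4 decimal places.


failures = 5
total_hours = 23048
lambda = 5 / 23048
lambda = 0.0002

0.0002


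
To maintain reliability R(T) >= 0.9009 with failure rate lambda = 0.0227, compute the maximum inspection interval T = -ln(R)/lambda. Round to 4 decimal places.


R_target = 0.9009
lambda = 0.0227
-ln(0.9009) = 0.1044
T = 0.1044 / 0.0227
T = 4.5974

4.5974


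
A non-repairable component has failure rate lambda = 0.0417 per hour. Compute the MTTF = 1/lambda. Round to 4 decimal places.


lambda = 0.0417
MTTF = 1 / 0.0417
MTTF = 23.9808

23.9808


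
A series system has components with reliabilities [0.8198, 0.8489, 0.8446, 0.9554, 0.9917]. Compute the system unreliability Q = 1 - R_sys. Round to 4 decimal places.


Components: [0.8198, 0.8489, 0.8446, 0.9554, 0.9917]
After component 1: product = 0.8198
After component 2: product = 0.6959
After component 3: product = 0.5878
After component 4: product = 0.5616
After component 5: product = 0.5569
R_sys = 0.5569
Q = 1 - 0.5569 = 0.4431

0.4431


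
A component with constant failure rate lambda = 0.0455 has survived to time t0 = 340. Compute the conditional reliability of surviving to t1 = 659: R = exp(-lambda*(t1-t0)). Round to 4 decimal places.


lambda = 0.0455
t0 = 340, t1 = 659
t1 - t0 = 319
lambda * (t1-t0) = 0.0455 * 319 = 14.5145
R = exp(-14.5145)
R = 0.0

0.0


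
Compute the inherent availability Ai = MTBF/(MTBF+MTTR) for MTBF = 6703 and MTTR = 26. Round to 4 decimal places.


MTBF = 6703
MTTR = 26
MTBF + MTTR = 6729
Ai = 6703 / 6729
Ai = 0.9961

0.9961


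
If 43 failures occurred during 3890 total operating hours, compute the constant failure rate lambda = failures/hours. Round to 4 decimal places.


failures = 43
total_hours = 3890
lambda = 43 / 3890
lambda = 0.0111

0.0111


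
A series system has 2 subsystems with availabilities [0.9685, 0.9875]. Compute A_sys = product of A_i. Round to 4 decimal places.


Subsystems: [0.9685, 0.9875]
After subsystem 1 (A=0.9685): product = 0.9685
After subsystem 2 (A=0.9875): product = 0.9564
A_sys = 0.9564

0.9564


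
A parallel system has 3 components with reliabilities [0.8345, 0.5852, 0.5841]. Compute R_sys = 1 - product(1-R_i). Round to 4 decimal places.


Components: [0.8345, 0.5852, 0.5841]
(1 - 0.8345) = 0.1655, running product = 0.1655
(1 - 0.5852) = 0.4148, running product = 0.0686
(1 - 0.5841) = 0.4159, running product = 0.0286
Product of (1-R_i) = 0.0286
R_sys = 1 - 0.0286 = 0.9714

0.9714


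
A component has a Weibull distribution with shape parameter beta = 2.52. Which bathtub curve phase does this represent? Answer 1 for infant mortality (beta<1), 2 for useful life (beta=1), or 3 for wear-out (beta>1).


beta = 2.52
Compare beta to 1:
beta < 1 => infant mortality (phase 1)
beta = 1 => useful life (phase 2)
beta > 1 => wear-out (phase 3)
Since beta = 2.52, this is wear-out (increasing failure rate)
Phase = 3

3


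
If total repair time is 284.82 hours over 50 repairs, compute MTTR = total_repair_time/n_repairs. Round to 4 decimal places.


total_repair_time = 284.82
n_repairs = 50
MTTR = 284.82 / 50
MTTR = 5.6964

5.6964


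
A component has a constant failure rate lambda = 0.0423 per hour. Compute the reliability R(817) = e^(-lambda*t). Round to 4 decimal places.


lambda = 0.0423
t = 817
lambda * t = 34.5591
R(t) = e^(-34.5591)
R(t) = 0.0

0.0


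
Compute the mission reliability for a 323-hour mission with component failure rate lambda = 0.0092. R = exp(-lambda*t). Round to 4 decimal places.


lambda = 0.0092
mission_time = 323
lambda * t = 0.0092 * 323 = 2.9716
R = exp(-2.9716)
R = 0.0512

0.0512


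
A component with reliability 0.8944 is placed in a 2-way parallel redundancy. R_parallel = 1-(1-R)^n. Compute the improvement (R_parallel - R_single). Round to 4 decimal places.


R_single = 0.8944, n = 2
1 - R_single = 0.1056
(1 - R_single)^n = 0.1056^2 = 0.0112
R_parallel = 1 - 0.0112 = 0.9888
Improvement = 0.9888 - 0.8944
Improvement = 0.0944

0.0944


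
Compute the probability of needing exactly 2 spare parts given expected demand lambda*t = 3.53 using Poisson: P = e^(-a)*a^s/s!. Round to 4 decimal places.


a = 3.53, s = 2
e^(-a) = e^(-3.53) = 0.0293
a^s = 3.53^2 = 12.4609
s! = 2
P = 0.0293 * 12.4609 / 2
P = 0.1826

0.1826


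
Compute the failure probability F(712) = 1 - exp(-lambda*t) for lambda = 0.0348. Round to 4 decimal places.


lambda = 0.0348, t = 712
lambda * t = 24.7776
exp(-24.7776) = 0.0
F(t) = 1 - 0.0
F(t) = 1.0

1.0


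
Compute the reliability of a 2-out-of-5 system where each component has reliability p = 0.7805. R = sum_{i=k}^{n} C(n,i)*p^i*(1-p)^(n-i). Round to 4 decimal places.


k = 2, n = 5, p = 0.7805
i=2: C(5,2)=10 * 0.7805^2 * 0.2195^3 = 0.0644
i=3: C(5,3)=10 * 0.7805^3 * 0.2195^2 = 0.2291
i=4: C(5,4)=5 * 0.7805^4 * 0.2195^1 = 0.4073
i=5: C(5,5)=1 * 0.7805^5 * 0.2195^0 = 0.2896
R = sum of terms = 0.9904

0.9904


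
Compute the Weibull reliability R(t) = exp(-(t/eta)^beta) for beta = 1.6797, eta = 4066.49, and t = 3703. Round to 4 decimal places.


beta = 1.6797, eta = 4066.49, t = 3703
t/eta = 3703 / 4066.49 = 0.9106
(t/eta)^beta = 0.9106^1.6797 = 0.8545
R(t) = exp(-0.8545)
R(t) = 0.4255

0.4255


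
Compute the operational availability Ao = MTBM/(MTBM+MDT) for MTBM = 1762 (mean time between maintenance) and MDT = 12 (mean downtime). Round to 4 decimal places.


MTBM = 1762
MDT = 12
MTBM + MDT = 1774
Ao = 1762 / 1774
Ao = 0.9932

0.9932


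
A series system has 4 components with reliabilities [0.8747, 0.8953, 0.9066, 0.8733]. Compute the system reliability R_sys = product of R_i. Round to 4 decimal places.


Components: [0.8747, 0.8953, 0.9066, 0.8733]
After component 1 (R=0.8747): product = 0.8747
After component 2 (R=0.8953): product = 0.7831
After component 3 (R=0.9066): product = 0.71
After component 4 (R=0.8733): product = 0.62
R_sys = 0.62

0.62


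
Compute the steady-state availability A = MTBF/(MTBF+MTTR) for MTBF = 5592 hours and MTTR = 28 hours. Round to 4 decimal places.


MTBF = 5592
MTTR = 28
MTBF + MTTR = 5620
A = 5592 / 5620
A = 0.995

0.995


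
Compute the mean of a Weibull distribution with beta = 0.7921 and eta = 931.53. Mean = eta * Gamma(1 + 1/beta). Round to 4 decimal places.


beta = 0.7921, eta = 931.53
1/beta = 1.2625
1 + 1/beta = 2.2625
Gamma(2.2625) = 1.1412
Mean = 931.53 * 1.1412
Mean = 1063.0327

1063.0327


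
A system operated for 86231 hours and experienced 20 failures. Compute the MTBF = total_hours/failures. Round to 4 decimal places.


total_hours = 86231
failures = 20
MTBF = 86231 / 20
MTBF = 4311.55

4311.55


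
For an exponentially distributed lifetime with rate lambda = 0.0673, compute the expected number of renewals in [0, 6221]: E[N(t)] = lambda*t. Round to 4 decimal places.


lambda = 0.0673
t = 6221
E[N(t)] = lambda * t
E[N(t)] = 0.0673 * 6221
E[N(t)] = 418.6733

418.6733


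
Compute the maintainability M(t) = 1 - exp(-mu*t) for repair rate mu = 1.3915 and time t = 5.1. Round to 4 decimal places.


mu = 1.3915, t = 5.1
mu * t = 1.3915 * 5.1 = 7.0966
exp(-7.0966) = 0.0008
M(t) = 1 - 0.0008
M(t) = 0.9992

0.9992


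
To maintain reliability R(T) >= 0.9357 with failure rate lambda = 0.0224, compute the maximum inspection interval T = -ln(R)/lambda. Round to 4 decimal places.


R_target = 0.9357
lambda = 0.0224
-ln(0.9357) = 0.0665
T = 0.0665 / 0.0224
T = 2.967

2.967


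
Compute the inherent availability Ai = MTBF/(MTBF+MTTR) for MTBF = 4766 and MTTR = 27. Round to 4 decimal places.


MTBF = 4766
MTTR = 27
MTBF + MTTR = 4793
Ai = 4766 / 4793
Ai = 0.9944

0.9944


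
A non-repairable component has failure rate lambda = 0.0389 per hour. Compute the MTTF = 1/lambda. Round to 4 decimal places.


lambda = 0.0389
MTTF = 1 / 0.0389
MTTF = 25.7069

25.7069


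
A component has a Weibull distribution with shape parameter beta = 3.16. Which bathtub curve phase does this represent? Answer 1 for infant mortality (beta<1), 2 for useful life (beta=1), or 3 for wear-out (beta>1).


beta = 3.16
Compare beta to 1:
beta < 1 => infant mortality (phase 1)
beta = 1 => useful life (phase 2)
beta > 1 => wear-out (phase 3)
Since beta = 3.16, this is wear-out (increasing failure rate)
Phase = 3

3


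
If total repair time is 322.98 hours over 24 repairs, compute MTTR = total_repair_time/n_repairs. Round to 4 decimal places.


total_repair_time = 322.98
n_repairs = 24
MTTR = 322.98 / 24
MTTR = 13.4575

13.4575


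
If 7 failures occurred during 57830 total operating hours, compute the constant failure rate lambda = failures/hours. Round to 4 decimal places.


failures = 7
total_hours = 57830
lambda = 7 / 57830
lambda = 0.0001

0.0001


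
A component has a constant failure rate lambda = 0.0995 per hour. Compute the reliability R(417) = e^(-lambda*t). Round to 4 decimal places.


lambda = 0.0995
t = 417
lambda * t = 41.4915
R(t) = e^(-41.4915)
R(t) = 0.0

0.0


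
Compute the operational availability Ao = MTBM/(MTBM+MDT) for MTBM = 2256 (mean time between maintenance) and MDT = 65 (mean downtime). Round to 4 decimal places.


MTBM = 2256
MDT = 65
MTBM + MDT = 2321
Ao = 2256 / 2321
Ao = 0.972

0.972


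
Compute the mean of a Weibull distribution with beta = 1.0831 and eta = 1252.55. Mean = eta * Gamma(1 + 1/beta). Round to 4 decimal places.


beta = 1.0831, eta = 1252.55
1/beta = 0.9233
1 + 1/beta = 1.9233
Gamma(1.9233) = 0.97
Mean = 1252.55 * 0.97
Mean = 1214.9137

1214.9137


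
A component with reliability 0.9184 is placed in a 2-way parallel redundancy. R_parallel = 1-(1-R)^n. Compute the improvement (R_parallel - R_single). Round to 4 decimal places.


R_single = 0.9184, n = 2
1 - R_single = 0.0816
(1 - R_single)^n = 0.0816^2 = 0.0067
R_parallel = 1 - 0.0067 = 0.9933
Improvement = 0.9933 - 0.9184
Improvement = 0.0749

0.0749


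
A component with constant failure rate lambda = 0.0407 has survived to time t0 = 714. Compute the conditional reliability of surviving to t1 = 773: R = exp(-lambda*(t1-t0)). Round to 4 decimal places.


lambda = 0.0407
t0 = 714, t1 = 773
t1 - t0 = 59
lambda * (t1-t0) = 0.0407 * 59 = 2.4013
R = exp(-2.4013)
R = 0.0906

0.0906


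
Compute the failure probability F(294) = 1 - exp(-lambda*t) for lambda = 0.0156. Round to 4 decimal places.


lambda = 0.0156, t = 294
lambda * t = 4.5864
exp(-4.5864) = 0.0102
F(t) = 1 - 0.0102
F(t) = 0.9898

0.9898


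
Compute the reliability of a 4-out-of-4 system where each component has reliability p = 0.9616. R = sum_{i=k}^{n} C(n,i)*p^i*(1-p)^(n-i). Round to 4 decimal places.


k = 4, n = 4, p = 0.9616
i=4: C(4,4)=1 * 0.9616^4 * 0.0384^0 = 0.855
R = sum of terms = 0.855

0.855


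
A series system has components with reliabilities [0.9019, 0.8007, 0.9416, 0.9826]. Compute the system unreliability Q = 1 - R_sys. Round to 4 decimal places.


Components: [0.9019, 0.8007, 0.9416, 0.9826]
After component 1: product = 0.9019
After component 2: product = 0.7222
After component 3: product = 0.68
After component 4: product = 0.6681
R_sys = 0.6681
Q = 1 - 0.6681 = 0.3319

0.3319


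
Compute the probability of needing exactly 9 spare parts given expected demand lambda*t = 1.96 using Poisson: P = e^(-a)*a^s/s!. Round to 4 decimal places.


a = 1.96, s = 9
e^(-a) = e^(-1.96) = 0.1409
a^s = 1.96^9 = 426.8789
s! = 362880
P = 0.1409 * 426.8789 / 362880
P = 0.0002

0.0002


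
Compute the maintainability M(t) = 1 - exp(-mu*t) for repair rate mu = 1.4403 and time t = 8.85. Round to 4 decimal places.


mu = 1.4403, t = 8.85
mu * t = 1.4403 * 8.85 = 12.7467
exp(-12.7467) = 0.0
M(t) = 1 - 0.0
M(t) = 1.0

1.0


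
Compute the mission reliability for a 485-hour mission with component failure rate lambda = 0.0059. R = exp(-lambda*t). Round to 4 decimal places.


lambda = 0.0059
mission_time = 485
lambda * t = 0.0059 * 485 = 2.8615
R = exp(-2.8615)
R = 0.0572

0.0572


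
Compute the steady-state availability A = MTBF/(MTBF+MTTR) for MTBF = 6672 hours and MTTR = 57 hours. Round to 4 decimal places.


MTBF = 6672
MTTR = 57
MTBF + MTTR = 6729
A = 6672 / 6729
A = 0.9915

0.9915


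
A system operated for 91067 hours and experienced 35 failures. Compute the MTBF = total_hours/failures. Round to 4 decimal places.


total_hours = 91067
failures = 35
MTBF = 91067 / 35
MTBF = 2601.9143

2601.9143


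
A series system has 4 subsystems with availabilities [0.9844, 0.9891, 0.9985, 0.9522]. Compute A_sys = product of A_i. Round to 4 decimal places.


Subsystems: [0.9844, 0.9891, 0.9985, 0.9522]
After subsystem 1 (A=0.9844): product = 0.9844
After subsystem 2 (A=0.9891): product = 0.9737
After subsystem 3 (A=0.9985): product = 0.9722
After subsystem 4 (A=0.9522): product = 0.9257
A_sys = 0.9257

0.9257


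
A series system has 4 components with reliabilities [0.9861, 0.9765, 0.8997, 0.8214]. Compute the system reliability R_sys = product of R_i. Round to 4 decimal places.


Components: [0.9861, 0.9765, 0.8997, 0.8214]
After component 1 (R=0.9861): product = 0.9861
After component 2 (R=0.9765): product = 0.9629
After component 3 (R=0.8997): product = 0.8663
After component 4 (R=0.8214): product = 0.7116
R_sys = 0.7116

0.7116


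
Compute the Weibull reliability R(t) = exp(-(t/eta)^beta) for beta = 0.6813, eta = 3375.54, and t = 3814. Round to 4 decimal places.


beta = 0.6813, eta = 3375.54, t = 3814
t/eta = 3814 / 3375.54 = 1.1299
(t/eta)^beta = 1.1299^0.6813 = 1.0868
R(t) = exp(-1.0868)
R(t) = 0.3373

0.3373


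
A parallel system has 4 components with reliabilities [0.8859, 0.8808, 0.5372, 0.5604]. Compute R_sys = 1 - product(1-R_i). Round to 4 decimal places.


Components: [0.8859, 0.8808, 0.5372, 0.5604]
(1 - 0.8859) = 0.1141, running product = 0.1141
(1 - 0.8808) = 0.1192, running product = 0.0136
(1 - 0.5372) = 0.4628, running product = 0.0063
(1 - 0.5604) = 0.4396, running product = 0.0028
Product of (1-R_i) = 0.0028
R_sys = 1 - 0.0028 = 0.9972

0.9972


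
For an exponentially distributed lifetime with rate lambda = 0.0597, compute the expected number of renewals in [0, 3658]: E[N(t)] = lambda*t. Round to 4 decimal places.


lambda = 0.0597
t = 3658
E[N(t)] = lambda * t
E[N(t)] = 0.0597 * 3658
E[N(t)] = 218.3826

218.3826


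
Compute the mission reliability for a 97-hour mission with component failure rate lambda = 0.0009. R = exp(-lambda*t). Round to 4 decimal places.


lambda = 0.0009
mission_time = 97
lambda * t = 0.0009 * 97 = 0.0873
R = exp(-0.0873)
R = 0.9164

0.9164


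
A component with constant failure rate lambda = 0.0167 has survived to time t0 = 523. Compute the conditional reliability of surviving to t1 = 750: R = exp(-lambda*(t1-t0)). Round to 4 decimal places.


lambda = 0.0167
t0 = 523, t1 = 750
t1 - t0 = 227
lambda * (t1-t0) = 0.0167 * 227 = 3.7909
R = exp(-3.7909)
R = 0.0226

0.0226


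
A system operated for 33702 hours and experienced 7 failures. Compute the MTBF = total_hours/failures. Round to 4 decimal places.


total_hours = 33702
failures = 7
MTBF = 33702 / 7
MTBF = 4814.5714

4814.5714


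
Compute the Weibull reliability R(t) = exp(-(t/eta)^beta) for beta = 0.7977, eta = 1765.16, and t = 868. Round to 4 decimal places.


beta = 0.7977, eta = 1765.16, t = 868
t/eta = 868 / 1765.16 = 0.4917
(t/eta)^beta = 0.4917^0.7977 = 0.5677
R(t) = exp(-0.5677)
R(t) = 0.5668

0.5668


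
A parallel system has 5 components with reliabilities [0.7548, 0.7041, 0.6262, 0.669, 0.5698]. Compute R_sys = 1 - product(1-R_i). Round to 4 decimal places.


Components: [0.7548, 0.7041, 0.6262, 0.669, 0.5698]
(1 - 0.7548) = 0.2452, running product = 0.2452
(1 - 0.7041) = 0.2959, running product = 0.0726
(1 - 0.6262) = 0.3738, running product = 0.0271
(1 - 0.669) = 0.331, running product = 0.009
(1 - 0.5698) = 0.4302, running product = 0.0039
Product of (1-R_i) = 0.0039
R_sys = 1 - 0.0039 = 0.9961

0.9961


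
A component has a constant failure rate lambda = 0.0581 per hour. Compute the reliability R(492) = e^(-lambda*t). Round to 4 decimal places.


lambda = 0.0581
t = 492
lambda * t = 28.5852
R(t) = e^(-28.5852)
R(t) = 0.0

0.0


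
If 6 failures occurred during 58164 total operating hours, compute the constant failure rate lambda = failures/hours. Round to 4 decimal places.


failures = 6
total_hours = 58164
lambda = 6 / 58164
lambda = 0.0001

0.0001


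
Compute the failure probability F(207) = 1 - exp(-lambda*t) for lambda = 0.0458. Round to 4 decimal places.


lambda = 0.0458, t = 207
lambda * t = 9.4806
exp(-9.4806) = 0.0001
F(t) = 1 - 0.0001
F(t) = 0.9999

0.9999


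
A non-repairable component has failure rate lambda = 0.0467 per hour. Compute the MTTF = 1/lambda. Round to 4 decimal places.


lambda = 0.0467
MTTF = 1 / 0.0467
MTTF = 21.4133

21.4133


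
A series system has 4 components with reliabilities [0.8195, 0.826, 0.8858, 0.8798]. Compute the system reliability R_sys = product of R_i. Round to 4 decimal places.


Components: [0.8195, 0.826, 0.8858, 0.8798]
After component 1 (R=0.8195): product = 0.8195
After component 2 (R=0.826): product = 0.6769
After component 3 (R=0.8858): product = 0.5996
After component 4 (R=0.8798): product = 0.5275
R_sys = 0.5275

0.5275


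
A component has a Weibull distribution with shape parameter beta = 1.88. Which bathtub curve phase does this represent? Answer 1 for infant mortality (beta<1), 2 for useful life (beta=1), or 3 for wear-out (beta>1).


beta = 1.88
Compare beta to 1:
beta < 1 => infant mortality (phase 1)
beta = 1 => useful life (phase 2)
beta > 1 => wear-out (phase 3)
Since beta = 1.88, this is wear-out (increasing failure rate)
Phase = 3

3


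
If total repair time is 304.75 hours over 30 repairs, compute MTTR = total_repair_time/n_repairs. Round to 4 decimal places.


total_repair_time = 304.75
n_repairs = 30
MTTR = 304.75 / 30
MTTR = 10.1583

10.1583


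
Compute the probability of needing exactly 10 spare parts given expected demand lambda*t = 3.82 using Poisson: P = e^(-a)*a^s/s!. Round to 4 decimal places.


a = 3.82, s = 10
e^(-a) = e^(-3.82) = 0.0219
a^s = 3.82^10 = 661658.0933
s! = 3628800
P = 0.0219 * 661658.0933 / 3628800
P = 0.004

0.004


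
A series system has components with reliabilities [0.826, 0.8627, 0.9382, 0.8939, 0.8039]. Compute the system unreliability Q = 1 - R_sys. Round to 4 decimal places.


Components: [0.826, 0.8627, 0.9382, 0.8939, 0.8039]
After component 1: product = 0.826
After component 2: product = 0.7126
After component 3: product = 0.6686
After component 4: product = 0.5976
After component 5: product = 0.4804
R_sys = 0.4804
Q = 1 - 0.4804 = 0.5196

0.5196


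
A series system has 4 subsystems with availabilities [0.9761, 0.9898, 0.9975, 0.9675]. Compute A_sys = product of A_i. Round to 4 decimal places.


Subsystems: [0.9761, 0.9898, 0.9975, 0.9675]
After subsystem 1 (A=0.9761): product = 0.9761
After subsystem 2 (A=0.9898): product = 0.9661
After subsystem 3 (A=0.9975): product = 0.9637
After subsystem 4 (A=0.9675): product = 0.9324
A_sys = 0.9324

0.9324


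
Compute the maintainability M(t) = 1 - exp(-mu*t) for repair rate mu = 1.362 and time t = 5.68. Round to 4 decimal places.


mu = 1.362, t = 5.68
mu * t = 1.362 * 5.68 = 7.7362
exp(-7.7362) = 0.0004
M(t) = 1 - 0.0004
M(t) = 0.9996

0.9996


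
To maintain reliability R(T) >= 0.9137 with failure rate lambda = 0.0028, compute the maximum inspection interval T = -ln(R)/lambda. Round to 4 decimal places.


R_target = 0.9137
lambda = 0.0028
-ln(0.9137) = 0.0903
T = 0.0903 / 0.0028
T = 32.2332

32.2332


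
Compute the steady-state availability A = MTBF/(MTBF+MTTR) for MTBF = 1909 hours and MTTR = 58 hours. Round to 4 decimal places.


MTBF = 1909
MTTR = 58
MTBF + MTTR = 1967
A = 1909 / 1967
A = 0.9705

0.9705


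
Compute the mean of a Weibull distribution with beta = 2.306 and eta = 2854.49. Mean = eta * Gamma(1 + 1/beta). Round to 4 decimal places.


beta = 2.306, eta = 2854.49
1/beta = 0.4337
1 + 1/beta = 1.4337
Gamma(1.4337) = 0.8859
Mean = 2854.49 * 0.8859
Mean = 2528.9115

2528.9115


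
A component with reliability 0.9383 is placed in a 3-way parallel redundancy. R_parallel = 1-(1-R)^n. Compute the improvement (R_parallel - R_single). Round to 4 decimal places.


R_single = 0.9383, n = 3
1 - R_single = 0.0617
(1 - R_single)^n = 0.0617^3 = 0.0002
R_parallel = 1 - 0.0002 = 0.9998
Improvement = 0.9998 - 0.9383
Improvement = 0.0615

0.0615


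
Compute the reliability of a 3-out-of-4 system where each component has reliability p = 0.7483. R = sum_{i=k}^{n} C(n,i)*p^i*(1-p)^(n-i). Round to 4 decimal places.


k = 3, n = 4, p = 0.7483
i=3: C(4,3)=4 * 0.7483^3 * 0.2517^1 = 0.4219
i=4: C(4,4)=1 * 0.7483^4 * 0.2517^0 = 0.3135
R = sum of terms = 0.7354

0.7354


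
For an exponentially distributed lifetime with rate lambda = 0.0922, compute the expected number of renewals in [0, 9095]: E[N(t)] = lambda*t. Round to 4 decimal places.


lambda = 0.0922
t = 9095
E[N(t)] = lambda * t
E[N(t)] = 0.0922 * 9095
E[N(t)] = 838.559

838.559


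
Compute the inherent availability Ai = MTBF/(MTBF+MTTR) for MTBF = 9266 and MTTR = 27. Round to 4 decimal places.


MTBF = 9266
MTTR = 27
MTBF + MTTR = 9293
Ai = 9266 / 9293
Ai = 0.9971

0.9971


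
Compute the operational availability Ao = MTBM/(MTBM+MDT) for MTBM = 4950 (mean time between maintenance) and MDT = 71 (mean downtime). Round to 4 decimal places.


MTBM = 4950
MDT = 71
MTBM + MDT = 5021
Ao = 4950 / 5021
Ao = 0.9859

0.9859


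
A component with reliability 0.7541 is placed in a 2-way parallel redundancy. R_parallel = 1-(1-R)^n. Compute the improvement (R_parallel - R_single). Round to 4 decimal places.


R_single = 0.7541, n = 2
1 - R_single = 0.2459
(1 - R_single)^n = 0.2459^2 = 0.0605
R_parallel = 1 - 0.0605 = 0.9395
Improvement = 0.9395 - 0.7541
Improvement = 0.1854

0.1854


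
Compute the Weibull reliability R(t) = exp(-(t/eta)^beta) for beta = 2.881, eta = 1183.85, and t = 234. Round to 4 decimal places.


beta = 2.881, eta = 1183.85, t = 234
t/eta = 234 / 1183.85 = 0.1977
(t/eta)^beta = 0.1977^2.881 = 0.0094
R(t) = exp(-0.0094)
R(t) = 0.9907

0.9907


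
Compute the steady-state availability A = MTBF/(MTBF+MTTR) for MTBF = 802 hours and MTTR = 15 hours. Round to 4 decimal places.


MTBF = 802
MTTR = 15
MTBF + MTTR = 817
A = 802 / 817
A = 0.9816

0.9816


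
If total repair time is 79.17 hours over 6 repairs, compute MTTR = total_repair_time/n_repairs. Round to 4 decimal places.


total_repair_time = 79.17
n_repairs = 6
MTTR = 79.17 / 6
MTTR = 13.195

13.195


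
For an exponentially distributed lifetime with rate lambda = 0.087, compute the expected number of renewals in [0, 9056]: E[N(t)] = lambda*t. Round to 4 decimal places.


lambda = 0.087
t = 9056
E[N(t)] = lambda * t
E[N(t)] = 0.087 * 9056
E[N(t)] = 787.872

787.872


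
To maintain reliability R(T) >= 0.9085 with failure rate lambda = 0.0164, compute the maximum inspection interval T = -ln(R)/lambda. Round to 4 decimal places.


R_target = 0.9085
lambda = 0.0164
-ln(0.9085) = 0.096
T = 0.096 / 0.0164
T = 5.8512

5.8512


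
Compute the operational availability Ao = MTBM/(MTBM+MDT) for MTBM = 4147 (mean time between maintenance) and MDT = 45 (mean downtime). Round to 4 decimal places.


MTBM = 4147
MDT = 45
MTBM + MDT = 4192
Ao = 4147 / 4192
Ao = 0.9893

0.9893


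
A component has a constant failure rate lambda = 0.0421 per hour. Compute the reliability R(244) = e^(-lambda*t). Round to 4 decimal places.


lambda = 0.0421
t = 244
lambda * t = 10.2724
R(t) = e^(-10.2724)
R(t) = 0.0

0.0


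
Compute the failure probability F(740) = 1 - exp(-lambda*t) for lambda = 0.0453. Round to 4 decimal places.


lambda = 0.0453, t = 740
lambda * t = 33.522
exp(-33.522) = 0.0
F(t) = 1 - 0.0
F(t) = 1.0

1.0


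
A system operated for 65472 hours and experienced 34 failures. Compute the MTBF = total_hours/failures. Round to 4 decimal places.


total_hours = 65472
failures = 34
MTBF = 65472 / 34
MTBF = 1925.6471

1925.6471


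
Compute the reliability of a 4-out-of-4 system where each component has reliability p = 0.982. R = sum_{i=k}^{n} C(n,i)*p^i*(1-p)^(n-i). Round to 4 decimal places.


k = 4, n = 4, p = 0.982
i=4: C(4,4)=1 * 0.982^4 * 0.018^0 = 0.9299
R = sum of terms = 0.9299

0.9299


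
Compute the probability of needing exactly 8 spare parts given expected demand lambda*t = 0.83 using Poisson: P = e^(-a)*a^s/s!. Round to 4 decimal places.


a = 0.83, s = 8
e^(-a) = e^(-0.83) = 0.436
a^s = 0.83^8 = 0.2252
s! = 40320
P = 0.436 * 0.2252 / 40320
P = 0.0

0.0


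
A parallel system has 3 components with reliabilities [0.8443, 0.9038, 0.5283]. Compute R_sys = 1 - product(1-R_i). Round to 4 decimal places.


Components: [0.8443, 0.9038, 0.5283]
(1 - 0.8443) = 0.1557, running product = 0.1557
(1 - 0.9038) = 0.0962, running product = 0.015
(1 - 0.5283) = 0.4717, running product = 0.0071
Product of (1-R_i) = 0.0071
R_sys = 1 - 0.0071 = 0.9929

0.9929


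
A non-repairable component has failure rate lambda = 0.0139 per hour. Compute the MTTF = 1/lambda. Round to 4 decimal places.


lambda = 0.0139
MTTF = 1 / 0.0139
MTTF = 71.9424

71.9424


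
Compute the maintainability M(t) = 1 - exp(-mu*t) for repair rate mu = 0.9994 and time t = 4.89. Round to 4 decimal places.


mu = 0.9994, t = 4.89
mu * t = 0.9994 * 4.89 = 4.8871
exp(-4.8871) = 0.0075
M(t) = 1 - 0.0075
M(t) = 0.9925

0.9925


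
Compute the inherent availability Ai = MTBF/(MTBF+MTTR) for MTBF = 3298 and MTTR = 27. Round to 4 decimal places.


MTBF = 3298
MTTR = 27
MTBF + MTTR = 3325
Ai = 3298 / 3325
Ai = 0.9919

0.9919


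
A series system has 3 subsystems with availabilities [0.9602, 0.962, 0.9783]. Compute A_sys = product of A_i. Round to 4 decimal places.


Subsystems: [0.9602, 0.962, 0.9783]
After subsystem 1 (A=0.9602): product = 0.9602
After subsystem 2 (A=0.962): product = 0.9237
After subsystem 3 (A=0.9783): product = 0.9037
A_sys = 0.9037

0.9037


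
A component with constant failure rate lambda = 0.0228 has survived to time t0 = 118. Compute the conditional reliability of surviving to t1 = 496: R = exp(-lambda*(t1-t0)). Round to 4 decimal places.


lambda = 0.0228
t0 = 118, t1 = 496
t1 - t0 = 378
lambda * (t1-t0) = 0.0228 * 378 = 8.6184
R = exp(-8.6184)
R = 0.0002

0.0002


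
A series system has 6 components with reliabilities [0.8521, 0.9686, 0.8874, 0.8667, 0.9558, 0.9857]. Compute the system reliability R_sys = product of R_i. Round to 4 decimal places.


Components: [0.8521, 0.9686, 0.8874, 0.8667, 0.9558, 0.9857]
After component 1 (R=0.8521): product = 0.8521
After component 2 (R=0.9686): product = 0.8253
After component 3 (R=0.8874): product = 0.7324
After component 4 (R=0.8667): product = 0.6348
After component 5 (R=0.9558): product = 0.6067
After component 6 (R=0.9857): product = 0.598
R_sys = 0.598

0.598


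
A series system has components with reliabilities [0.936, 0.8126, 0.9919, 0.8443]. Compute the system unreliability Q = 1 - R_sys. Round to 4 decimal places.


Components: [0.936, 0.8126, 0.9919, 0.8443]
After component 1: product = 0.936
After component 2: product = 0.7606
After component 3: product = 0.7544
After component 4: product = 0.637
R_sys = 0.637
Q = 1 - 0.637 = 0.363

0.363


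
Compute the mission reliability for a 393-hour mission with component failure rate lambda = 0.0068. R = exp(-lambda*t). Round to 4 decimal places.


lambda = 0.0068
mission_time = 393
lambda * t = 0.0068 * 393 = 2.6724
R = exp(-2.6724)
R = 0.0691

0.0691


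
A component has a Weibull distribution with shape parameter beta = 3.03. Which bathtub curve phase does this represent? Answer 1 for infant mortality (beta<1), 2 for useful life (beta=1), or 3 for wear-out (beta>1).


beta = 3.03
Compare beta to 1:
beta < 1 => infant mortality (phase 1)
beta = 1 => useful life (phase 2)
beta > 1 => wear-out (phase 3)
Since beta = 3.03, this is wear-out (increasing failure rate)
Phase = 3

3


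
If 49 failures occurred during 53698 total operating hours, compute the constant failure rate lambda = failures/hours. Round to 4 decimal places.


failures = 49
total_hours = 53698
lambda = 49 / 53698
lambda = 0.0009

0.0009


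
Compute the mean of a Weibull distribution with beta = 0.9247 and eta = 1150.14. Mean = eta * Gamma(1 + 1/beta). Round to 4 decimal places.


beta = 0.9247, eta = 1150.14
1/beta = 1.0814
1 + 1/beta = 2.0814
Gamma(2.0814) = 1.0372
Mean = 1150.14 * 1.0372
Mean = 1192.9326

1192.9326


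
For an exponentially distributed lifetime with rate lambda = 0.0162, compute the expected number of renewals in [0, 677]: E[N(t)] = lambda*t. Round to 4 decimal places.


lambda = 0.0162
t = 677
E[N(t)] = lambda * t
E[N(t)] = 0.0162 * 677
E[N(t)] = 10.9674

10.9674


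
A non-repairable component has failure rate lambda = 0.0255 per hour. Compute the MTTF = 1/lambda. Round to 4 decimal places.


lambda = 0.0255
MTTF = 1 / 0.0255
MTTF = 39.2157

39.2157


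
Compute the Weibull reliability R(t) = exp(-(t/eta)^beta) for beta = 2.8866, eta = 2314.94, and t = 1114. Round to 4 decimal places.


beta = 2.8866, eta = 2314.94, t = 1114
t/eta = 1114 / 2314.94 = 0.4812
(t/eta)^beta = 0.4812^2.8866 = 0.1211
R(t) = exp(-0.1211)
R(t) = 0.886

0.886
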